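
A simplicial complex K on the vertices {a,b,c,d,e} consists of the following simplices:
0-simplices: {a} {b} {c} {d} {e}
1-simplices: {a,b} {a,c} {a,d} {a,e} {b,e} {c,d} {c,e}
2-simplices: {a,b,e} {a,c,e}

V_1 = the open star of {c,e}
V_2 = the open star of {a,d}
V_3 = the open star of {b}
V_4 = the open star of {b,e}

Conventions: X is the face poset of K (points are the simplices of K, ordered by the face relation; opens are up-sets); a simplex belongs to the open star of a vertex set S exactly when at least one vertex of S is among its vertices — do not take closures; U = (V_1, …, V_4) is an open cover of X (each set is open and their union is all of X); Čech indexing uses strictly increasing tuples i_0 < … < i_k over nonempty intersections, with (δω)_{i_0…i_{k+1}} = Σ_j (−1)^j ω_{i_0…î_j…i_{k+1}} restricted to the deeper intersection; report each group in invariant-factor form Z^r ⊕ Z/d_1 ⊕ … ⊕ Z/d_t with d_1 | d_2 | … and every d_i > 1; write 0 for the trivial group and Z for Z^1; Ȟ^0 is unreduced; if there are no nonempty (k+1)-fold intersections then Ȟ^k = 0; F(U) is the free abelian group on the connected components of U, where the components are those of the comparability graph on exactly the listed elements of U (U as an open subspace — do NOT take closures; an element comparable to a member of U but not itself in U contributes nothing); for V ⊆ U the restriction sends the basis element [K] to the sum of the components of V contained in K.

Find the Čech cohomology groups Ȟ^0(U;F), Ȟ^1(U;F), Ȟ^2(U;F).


nerve simplices:
  V1={{c},{e},{a,c},{a,e},{b,e},{c,d},{c,e},{a,b,e},{a,c,e}} V2={{a},{d},{a,b},{a,c},{a,d},{a,e},{c,d},{a,b,e},{a,c,e}} V3={{b},{a,b},{b,e},{a,b,e}} V4={{b},{e},{a,b},{a,e},{b,e},{c,e},{a,b,e},{a,c,e}}
  V12={{a,c},{a,e},{c,d},{a,b,e},{a,c,e}} V13={{b,e},{a,b,e}} V14={{e},{a,e},{b,e},{c,e},{a,b,e},{a,c,e}} V23={{a,b},{a,b,e}} V24={{a,b},{a,e},{a,b,e},{a,c,e}} V34={{b},{a,b},{b,e},{a,b,e}}
  V123={{a,b,e}} V124={{a,e},{a,b,e},{a,c,e}} V134={{b,e},{a,b,e}} V234={{a,b},{a,b,e}}
  V1234={{a,b,e}}
components per intersection:
  V1: {{c},{e},{a,c},{a,e},{b,e},{c,d},{c,e},{a,b,e},{a,c,e}}
  V2: {{a},{d},{a,b},{a,c},{a,d},{a,e},{c,d},{a,b,e},{a,c,e}}
  V3: {{b},{a,b},{b,e},{a,b,e}}
  V4: {{b},{e},{a,b},{a,e},{b,e},{c,e},{a,b,e},{a,c,e}}
  V12: {{a,c},{a,e},{a,b,e},{a,c,e}} {{c,d}}
  V13: {{b,e},{a,b,e}}
  V14: {{e},{a,e},{b,e},{c,e},{a,b,e},{a,c,e}}
  V23: {{a,b},{a,b,e}}
  V24: {{a,b},{a,e},{a,b,e},{a,c,e}}
  V34: {{b},{a,b},{b,e},{a,b,e}}
  V123: {{a,b,e}}
  V124: {{a,e},{a,b,e},{a,c,e}}
  V134: {{b,e},{a,b,e}}
  V234: {{a,b},{a,b,e}}
  V1234: {{a,b,e}}
C dims 4,7,4,1; δ0: rk 3, SNF 1^3; δ1: rk 3, SNF 1^3; δ2: rk 1, SNF 1^1
degree 0: 4−3−0 = 1 → Ȟ^0 ≅ Z
degree 1: 7−3−3 = 1 → Ȟ^1 ≅ Z
degree 2: 4−1−3 = 0 → Ȟ^2 ≅ 0

Ȟ^0 ≅ Z,  Ȟ^1 ≅ Z,  Ȟ^2 ≅ 0


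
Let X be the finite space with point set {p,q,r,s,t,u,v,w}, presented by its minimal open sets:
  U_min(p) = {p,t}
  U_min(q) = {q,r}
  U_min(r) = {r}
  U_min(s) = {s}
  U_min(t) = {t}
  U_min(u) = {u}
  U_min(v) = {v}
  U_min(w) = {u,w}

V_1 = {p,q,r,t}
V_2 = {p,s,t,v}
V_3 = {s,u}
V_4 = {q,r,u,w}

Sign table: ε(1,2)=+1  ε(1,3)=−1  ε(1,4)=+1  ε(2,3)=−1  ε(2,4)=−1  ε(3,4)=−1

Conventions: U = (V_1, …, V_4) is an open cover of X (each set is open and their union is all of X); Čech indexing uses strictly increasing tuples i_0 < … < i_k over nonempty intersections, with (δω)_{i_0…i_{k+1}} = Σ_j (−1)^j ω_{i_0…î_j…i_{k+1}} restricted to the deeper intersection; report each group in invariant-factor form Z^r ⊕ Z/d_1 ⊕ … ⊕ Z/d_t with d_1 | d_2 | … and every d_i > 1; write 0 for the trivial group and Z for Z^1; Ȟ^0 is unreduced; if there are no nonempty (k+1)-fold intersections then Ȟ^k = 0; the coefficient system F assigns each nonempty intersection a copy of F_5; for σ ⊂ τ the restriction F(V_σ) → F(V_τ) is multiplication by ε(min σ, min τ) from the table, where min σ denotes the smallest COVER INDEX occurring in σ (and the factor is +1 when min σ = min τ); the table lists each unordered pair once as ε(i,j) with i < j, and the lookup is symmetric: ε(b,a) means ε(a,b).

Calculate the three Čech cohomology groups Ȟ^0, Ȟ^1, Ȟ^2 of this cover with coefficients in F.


Ȟ^0(U;F) ≅ Z/5,  Ȟ^1(U;F) ≅ Z/5,  Ȟ^2(U;F) ≅ 0

cover nerve:
  V12={p,t} V14={q,r} V23={s} V34={u}
C dims 4,4; δ0: rk_F5 3
Ȟ^0: (4−3)−0=1 ⇒ Z/5
Ȟ^1: (4−0)−3=1 ⇒ Z/5
Ȟ^2: (0−0)−0=0 ⇒ 0


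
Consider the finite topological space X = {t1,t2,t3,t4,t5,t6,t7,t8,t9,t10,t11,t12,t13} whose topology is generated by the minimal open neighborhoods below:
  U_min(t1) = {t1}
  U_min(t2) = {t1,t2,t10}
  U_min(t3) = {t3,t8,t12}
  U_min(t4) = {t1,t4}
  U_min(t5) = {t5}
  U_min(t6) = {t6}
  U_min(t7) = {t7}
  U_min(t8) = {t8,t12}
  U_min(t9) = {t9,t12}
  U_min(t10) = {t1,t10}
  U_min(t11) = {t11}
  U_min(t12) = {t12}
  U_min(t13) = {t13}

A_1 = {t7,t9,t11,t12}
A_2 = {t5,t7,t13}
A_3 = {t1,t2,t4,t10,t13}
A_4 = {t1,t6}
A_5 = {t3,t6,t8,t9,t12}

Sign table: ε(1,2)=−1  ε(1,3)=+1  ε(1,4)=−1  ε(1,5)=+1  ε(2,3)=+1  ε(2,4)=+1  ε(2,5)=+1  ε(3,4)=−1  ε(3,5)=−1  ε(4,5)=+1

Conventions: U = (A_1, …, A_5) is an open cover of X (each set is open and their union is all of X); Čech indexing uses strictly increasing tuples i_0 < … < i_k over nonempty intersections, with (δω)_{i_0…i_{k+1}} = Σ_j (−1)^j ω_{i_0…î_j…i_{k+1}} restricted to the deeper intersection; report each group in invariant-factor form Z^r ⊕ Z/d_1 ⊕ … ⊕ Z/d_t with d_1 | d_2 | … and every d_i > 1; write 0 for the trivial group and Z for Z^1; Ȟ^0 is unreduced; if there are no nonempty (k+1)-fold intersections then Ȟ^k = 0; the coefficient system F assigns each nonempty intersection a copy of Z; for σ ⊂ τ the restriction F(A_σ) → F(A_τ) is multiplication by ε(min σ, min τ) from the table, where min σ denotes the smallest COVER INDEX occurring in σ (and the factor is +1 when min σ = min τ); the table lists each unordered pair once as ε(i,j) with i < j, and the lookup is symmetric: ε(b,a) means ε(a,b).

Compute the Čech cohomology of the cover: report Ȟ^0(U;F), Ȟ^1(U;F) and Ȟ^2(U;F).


nerve simplices:
  A12={t7} A15={t9,t12} A23={t13} A34={t1} A45={t6}
C dims 5,5; δ0: rk 4, SNF 1^4
degree 0: 5−4−0 = 1 → Ȟ^0 ≅ Z
degree 1: 5−0−4 = 1 → Ȟ^1 ≅ Z
degree 2: 0−0−0 = 0 → Ȟ^2 ≅ 0

Ȟ^0 = Z,  Ȟ^1 = Z,  Ȟ^2 = 0


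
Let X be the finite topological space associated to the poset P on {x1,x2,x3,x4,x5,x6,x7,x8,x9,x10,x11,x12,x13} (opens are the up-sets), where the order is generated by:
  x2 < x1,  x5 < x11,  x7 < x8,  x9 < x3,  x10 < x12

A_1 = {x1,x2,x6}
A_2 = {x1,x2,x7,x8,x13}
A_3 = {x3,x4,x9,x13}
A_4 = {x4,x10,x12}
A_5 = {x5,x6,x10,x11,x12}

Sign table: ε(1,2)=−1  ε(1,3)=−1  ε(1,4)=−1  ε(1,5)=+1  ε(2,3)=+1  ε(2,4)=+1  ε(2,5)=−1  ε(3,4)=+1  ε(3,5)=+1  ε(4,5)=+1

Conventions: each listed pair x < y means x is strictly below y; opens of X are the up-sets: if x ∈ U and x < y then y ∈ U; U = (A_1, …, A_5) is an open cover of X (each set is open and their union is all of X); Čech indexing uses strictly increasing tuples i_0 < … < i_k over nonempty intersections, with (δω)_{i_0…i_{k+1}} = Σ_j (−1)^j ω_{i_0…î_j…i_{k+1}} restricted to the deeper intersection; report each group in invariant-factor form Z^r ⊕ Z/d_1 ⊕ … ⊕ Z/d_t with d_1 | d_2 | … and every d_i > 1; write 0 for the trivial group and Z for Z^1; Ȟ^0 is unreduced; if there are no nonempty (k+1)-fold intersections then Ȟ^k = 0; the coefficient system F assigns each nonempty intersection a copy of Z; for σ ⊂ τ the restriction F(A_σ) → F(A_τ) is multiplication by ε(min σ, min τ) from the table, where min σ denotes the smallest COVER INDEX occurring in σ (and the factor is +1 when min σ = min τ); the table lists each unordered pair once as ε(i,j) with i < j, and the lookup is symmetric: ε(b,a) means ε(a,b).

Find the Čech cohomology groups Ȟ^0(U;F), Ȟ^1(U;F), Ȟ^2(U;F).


Ȟ^0 = 0, Ȟ^1 = Z/2 and Ȟ^2 = 0

intersection data:
  A12={x1,x2} A15={x6} A23={x13} A34={x4} A45={x10,x12}
C dims 5,5; δ0: rk 5, SNF 1^4·2
Ȟ^0 = (5 − 5) − 0 = 0, so Ȟ^0 ≅ 0
Ȟ^1 = (5 − 0) − 5 = 0 plus torsion [2], so Ȟ^1 ≅ Z/2
Ȟ^2 = (0 − 0) − 0 = 0, so Ȟ^2 ≅ 0


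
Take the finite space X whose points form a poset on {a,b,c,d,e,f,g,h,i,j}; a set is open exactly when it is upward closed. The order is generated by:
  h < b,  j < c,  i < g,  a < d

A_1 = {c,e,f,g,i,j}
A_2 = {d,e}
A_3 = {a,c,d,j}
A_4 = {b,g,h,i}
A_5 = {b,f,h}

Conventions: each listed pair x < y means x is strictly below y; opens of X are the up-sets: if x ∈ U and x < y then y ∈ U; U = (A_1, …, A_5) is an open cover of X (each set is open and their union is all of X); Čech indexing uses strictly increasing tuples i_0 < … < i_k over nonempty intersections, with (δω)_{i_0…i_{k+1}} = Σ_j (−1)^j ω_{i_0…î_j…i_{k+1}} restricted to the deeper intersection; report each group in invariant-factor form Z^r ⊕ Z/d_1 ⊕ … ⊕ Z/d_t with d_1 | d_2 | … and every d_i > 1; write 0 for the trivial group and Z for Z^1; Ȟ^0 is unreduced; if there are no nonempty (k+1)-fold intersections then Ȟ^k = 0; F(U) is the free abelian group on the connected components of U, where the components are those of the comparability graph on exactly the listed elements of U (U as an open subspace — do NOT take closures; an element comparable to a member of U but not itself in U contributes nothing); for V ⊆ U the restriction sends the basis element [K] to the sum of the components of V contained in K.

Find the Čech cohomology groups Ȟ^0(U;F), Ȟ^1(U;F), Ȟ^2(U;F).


nerve of the cover:
  A12={e} A13={c,j} A14={g,i} A15={f} A23={d} A45={b,h}
components per intersection:
  A1: {c,j} {e} {f} {g,i}
  A2: {d} {e}
  A3: {a,d} {c,j}
  A4: {b,h} {g,i}
  A5: {b,h} {f}
  A12: {e}
  A13: {c,j}
  A14: {g,i}
  A15: {f}
  A23: {d}
  A45: {b,h}
C dims 12,6; δ0: rk 6, SNF 1^6
Ȟ^0 = (12 − 6) − 0 = 6, so Ȟ^0 ≅ Z^6
Ȟ^1 = (6 − 0) − 6 = 0, so Ȟ^1 ≅ 0
Ȟ^2 = (0 − 0) − 0 = 0, so Ȟ^2 ≅ 0

Ȟ^0 ≅ Z^6, Ȟ^1 ≅ 0, Ȟ^2 ≅ 0


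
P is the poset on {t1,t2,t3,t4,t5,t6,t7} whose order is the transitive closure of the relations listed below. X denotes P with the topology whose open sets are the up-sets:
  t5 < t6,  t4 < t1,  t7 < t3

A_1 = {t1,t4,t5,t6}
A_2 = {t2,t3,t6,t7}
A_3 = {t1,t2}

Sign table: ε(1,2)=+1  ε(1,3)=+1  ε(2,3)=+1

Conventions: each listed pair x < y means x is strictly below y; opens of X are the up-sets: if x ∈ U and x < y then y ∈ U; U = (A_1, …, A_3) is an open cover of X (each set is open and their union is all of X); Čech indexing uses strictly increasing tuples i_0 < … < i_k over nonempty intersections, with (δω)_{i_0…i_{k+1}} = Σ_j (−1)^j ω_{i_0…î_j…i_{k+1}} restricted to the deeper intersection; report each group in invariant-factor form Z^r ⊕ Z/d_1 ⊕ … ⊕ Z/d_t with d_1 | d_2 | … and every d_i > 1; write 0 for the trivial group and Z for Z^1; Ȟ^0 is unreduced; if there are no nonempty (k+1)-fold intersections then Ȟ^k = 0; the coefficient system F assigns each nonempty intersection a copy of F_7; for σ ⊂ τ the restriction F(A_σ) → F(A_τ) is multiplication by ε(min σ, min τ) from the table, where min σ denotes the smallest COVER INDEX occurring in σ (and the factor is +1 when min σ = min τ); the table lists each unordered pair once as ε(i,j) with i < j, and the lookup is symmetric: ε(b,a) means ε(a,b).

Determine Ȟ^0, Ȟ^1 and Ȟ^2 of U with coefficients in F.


intersection data:
  A12={t6} A13={t1} A23={t2}
C dims 3,3; δ0: rk_F7 2
Ȟ^0 = (3 − 2) − 0 = 1, so Ȟ^0 ≅ Z/7
Ȟ^1 = (3 − 0) − 2 = 1, so Ȟ^1 ≅ Z/7
Ȟ^2 = (0 − 0) − 0 = 0, so Ȟ^2 ≅ 0

Ȟ^0(U;F) ≅ Z/7,  Ȟ^1(U;F) ≅ Z/7,  Ȟ^2(U;F) ≅ 0


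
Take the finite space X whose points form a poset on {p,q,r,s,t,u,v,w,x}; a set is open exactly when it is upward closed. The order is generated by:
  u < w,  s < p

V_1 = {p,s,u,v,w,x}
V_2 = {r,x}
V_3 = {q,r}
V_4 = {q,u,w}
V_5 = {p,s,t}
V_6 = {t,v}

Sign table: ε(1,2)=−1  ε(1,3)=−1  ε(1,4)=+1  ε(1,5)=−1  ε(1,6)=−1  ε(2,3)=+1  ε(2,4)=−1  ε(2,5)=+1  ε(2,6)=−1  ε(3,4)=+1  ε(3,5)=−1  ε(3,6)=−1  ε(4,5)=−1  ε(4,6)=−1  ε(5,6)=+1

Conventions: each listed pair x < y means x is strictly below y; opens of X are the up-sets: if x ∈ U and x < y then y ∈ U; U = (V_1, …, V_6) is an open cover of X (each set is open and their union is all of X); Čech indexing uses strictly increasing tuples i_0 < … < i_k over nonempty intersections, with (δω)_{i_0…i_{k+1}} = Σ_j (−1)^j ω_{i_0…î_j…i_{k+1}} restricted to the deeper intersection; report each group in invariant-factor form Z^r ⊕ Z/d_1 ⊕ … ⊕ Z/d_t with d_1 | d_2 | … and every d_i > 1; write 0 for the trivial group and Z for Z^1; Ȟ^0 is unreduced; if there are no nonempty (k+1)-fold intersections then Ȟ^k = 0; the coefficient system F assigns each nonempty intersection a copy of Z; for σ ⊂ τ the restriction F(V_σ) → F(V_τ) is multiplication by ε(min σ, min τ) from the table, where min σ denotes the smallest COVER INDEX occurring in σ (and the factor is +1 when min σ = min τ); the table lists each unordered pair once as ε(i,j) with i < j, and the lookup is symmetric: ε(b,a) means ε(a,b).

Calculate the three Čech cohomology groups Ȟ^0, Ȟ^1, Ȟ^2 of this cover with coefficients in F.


Ȟ^0 ≅ 0, Ȟ^1 ≅ Z ⊕ Z/2, Ȟ^2 ≅ 0

cover nerve:
  V12={x} V14={u,w} V15={p,s} V16={v} V23={r} V34={q} V56={t}
C dims 6,7; δ0: rk 6, SNF 1^5·2
Ȟ^0: (6−6)−0=0 ⇒ 0
Ȟ^1: (7−0)−6=1 plus torsion [2] ⇒ Z ⊕ Z/2
Ȟ^2: (0−0)−0=0 ⇒ 0


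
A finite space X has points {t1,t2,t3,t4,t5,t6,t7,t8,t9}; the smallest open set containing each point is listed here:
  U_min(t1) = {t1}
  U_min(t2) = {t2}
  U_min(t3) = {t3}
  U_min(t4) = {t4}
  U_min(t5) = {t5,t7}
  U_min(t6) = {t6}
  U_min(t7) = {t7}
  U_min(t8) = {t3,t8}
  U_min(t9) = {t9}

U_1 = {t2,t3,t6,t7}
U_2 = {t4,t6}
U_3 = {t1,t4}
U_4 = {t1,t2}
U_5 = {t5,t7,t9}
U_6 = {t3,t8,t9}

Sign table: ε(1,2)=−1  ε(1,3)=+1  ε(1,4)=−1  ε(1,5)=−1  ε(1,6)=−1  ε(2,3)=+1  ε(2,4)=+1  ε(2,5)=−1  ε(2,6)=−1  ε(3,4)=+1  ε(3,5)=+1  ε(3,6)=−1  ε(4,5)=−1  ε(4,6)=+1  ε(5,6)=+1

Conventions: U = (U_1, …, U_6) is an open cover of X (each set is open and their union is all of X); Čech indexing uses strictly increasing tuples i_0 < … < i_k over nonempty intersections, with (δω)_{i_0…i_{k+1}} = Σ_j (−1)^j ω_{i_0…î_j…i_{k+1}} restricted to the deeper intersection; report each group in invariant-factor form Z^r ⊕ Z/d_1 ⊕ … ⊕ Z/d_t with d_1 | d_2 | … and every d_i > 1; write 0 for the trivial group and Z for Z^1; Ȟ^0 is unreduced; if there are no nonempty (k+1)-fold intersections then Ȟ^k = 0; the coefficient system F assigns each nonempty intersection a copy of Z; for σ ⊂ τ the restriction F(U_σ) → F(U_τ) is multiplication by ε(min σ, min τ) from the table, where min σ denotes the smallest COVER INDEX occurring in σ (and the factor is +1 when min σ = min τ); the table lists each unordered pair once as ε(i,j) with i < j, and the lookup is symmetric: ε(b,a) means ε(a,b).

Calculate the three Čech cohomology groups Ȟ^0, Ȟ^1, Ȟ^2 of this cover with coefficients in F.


Ȟ^0 = Z; Ȟ^1 = Z^2; Ȟ^2 = 0

nerve of the cover:
  U12={t6} U14={t2} U15={t7} U16={t3} U23={t4} U34={t1} U56={t9}
C dims 6,7; δ0: rk 5, SNF 1^5
Ȟ^0 = (6 − 5) − 0 = 1, so Ȟ^0 ≅ Z
Ȟ^1 = (7 − 0) − 5 = 2, so Ȟ^1 ≅ Z^2
Ȟ^2 = (0 − 0) − 0 = 0, so Ȟ^2 ≅ 0


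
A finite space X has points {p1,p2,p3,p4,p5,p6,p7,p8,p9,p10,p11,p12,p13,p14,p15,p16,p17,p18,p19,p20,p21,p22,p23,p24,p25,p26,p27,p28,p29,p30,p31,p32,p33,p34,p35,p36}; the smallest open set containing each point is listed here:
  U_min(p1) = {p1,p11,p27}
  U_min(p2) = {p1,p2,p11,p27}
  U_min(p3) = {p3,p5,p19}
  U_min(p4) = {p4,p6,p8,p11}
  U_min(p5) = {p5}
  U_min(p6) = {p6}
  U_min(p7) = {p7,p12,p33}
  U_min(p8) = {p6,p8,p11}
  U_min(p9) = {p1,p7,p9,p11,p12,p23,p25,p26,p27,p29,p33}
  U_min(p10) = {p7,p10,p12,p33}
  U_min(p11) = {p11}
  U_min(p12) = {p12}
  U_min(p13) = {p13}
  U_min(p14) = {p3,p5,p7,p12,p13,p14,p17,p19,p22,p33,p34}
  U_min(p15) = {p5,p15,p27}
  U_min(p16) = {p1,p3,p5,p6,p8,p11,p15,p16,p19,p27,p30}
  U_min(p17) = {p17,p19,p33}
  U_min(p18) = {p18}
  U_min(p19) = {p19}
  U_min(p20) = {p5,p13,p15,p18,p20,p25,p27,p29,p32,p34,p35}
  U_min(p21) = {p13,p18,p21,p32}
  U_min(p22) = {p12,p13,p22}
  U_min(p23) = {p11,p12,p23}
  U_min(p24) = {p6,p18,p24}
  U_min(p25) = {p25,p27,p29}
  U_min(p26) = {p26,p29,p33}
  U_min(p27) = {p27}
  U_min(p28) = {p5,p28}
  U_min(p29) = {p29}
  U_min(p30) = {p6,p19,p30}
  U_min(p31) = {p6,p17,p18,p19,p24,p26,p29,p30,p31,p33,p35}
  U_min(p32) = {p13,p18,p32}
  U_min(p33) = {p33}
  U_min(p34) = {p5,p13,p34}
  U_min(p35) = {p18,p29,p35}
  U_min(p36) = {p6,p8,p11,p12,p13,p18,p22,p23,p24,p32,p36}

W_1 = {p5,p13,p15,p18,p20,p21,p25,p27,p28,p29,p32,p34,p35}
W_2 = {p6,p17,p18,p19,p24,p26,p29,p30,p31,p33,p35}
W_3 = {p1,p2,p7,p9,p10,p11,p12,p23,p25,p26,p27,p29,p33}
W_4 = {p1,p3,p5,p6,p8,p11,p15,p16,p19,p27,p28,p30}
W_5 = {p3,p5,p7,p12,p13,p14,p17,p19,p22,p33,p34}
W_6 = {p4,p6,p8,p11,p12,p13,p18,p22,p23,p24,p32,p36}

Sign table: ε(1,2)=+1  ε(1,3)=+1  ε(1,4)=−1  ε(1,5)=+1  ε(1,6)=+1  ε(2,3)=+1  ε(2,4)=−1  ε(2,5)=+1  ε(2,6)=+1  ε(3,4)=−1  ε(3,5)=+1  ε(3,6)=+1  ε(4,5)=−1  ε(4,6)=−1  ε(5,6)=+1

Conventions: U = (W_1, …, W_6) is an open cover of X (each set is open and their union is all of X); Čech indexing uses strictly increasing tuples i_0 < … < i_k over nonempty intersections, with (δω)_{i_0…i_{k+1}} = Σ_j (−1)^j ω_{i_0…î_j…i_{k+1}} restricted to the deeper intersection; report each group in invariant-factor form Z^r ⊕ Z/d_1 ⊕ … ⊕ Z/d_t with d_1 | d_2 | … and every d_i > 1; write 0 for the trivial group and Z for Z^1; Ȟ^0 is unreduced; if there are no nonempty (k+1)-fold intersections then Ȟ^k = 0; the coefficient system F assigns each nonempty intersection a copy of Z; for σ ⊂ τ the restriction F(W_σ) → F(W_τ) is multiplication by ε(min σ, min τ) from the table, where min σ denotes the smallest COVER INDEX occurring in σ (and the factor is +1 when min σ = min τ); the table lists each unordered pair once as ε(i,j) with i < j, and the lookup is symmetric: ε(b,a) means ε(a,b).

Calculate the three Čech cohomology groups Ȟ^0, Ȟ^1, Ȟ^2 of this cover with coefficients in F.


cover nerve:
  W12={p18,p29,p35} W13={p25,p27,p29} W14={p5,p15,p27,p28} W15={p5,p13,p34} W16={p13,p18,p32} W23={p26,p29,p33} W24={p6,p19,p30} W25={p17,p19,p33} W26={p6,p18,p24} W34={p1,p11,p27} W35={p7,p12,p33} W36={p11,p12,p23} W45={p3,p5,p19} W46={p6,p8,p11} W56={p12,p13,p22}
  W123={p29} W126={p18} W134={p27} W145={p5} W156={p13} W235={p33} W245={p19} W246={p6} W346={p11} W356={p12}
C dims 6,15,10; δ0: rk 5, SNF 1^5; δ1: rk 10, SNF 1^9·2
Ȟ^0: (6−5)−0=1 ⇒ Z
Ȟ^1: (15−10)−5=0 ⇒ 0
Ȟ^2: (10−0)−10=0 plus torsion [2] ⇒ Z/2

Ȟ^0(U;F) ≅ Z; Ȟ^1(U;F) ≅ 0; Ȟ^2(U;F) ≅ Z/2


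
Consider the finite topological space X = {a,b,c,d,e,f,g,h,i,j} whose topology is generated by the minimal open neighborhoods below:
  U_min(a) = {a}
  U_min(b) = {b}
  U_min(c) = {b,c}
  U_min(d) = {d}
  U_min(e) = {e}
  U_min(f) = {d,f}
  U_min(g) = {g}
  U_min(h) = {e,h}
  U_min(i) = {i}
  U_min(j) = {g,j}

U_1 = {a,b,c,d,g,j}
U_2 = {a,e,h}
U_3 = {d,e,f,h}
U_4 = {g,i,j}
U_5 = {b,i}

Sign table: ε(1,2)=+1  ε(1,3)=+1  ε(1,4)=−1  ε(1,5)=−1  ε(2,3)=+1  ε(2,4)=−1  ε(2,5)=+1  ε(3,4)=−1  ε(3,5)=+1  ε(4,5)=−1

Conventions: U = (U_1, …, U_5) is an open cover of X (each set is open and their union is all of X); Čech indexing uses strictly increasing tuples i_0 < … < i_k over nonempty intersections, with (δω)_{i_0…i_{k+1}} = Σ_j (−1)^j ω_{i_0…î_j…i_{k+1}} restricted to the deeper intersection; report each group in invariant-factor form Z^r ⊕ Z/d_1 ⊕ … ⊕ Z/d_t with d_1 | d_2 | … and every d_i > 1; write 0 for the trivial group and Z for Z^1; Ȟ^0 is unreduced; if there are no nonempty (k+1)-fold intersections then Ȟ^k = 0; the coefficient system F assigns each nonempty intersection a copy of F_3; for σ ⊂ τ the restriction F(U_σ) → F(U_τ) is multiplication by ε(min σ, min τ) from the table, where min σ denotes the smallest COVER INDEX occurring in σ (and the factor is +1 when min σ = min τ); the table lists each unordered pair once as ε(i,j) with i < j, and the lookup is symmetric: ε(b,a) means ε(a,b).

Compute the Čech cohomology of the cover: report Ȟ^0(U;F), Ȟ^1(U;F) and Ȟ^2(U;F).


nerve simplices:
  U12={a} U13={d} U14={g,j} U15={b} U23={e,h} U45={i}
C dims 5,6; δ0: rk_F3 5
degree 0: 5−5−0 = 0 → Ȟ^0 ≅ 0
degree 1: 6−0−5 = 1 → Ȟ^1 ≅ Z/3
degree 2: 0−0−0 = 0 → Ȟ^2 ≅ 0

Ȟ^0(U;F) ≅ 0, Ȟ^1(U;F) ≅ Z/3, Ȟ^2(U;F) ≅ 0


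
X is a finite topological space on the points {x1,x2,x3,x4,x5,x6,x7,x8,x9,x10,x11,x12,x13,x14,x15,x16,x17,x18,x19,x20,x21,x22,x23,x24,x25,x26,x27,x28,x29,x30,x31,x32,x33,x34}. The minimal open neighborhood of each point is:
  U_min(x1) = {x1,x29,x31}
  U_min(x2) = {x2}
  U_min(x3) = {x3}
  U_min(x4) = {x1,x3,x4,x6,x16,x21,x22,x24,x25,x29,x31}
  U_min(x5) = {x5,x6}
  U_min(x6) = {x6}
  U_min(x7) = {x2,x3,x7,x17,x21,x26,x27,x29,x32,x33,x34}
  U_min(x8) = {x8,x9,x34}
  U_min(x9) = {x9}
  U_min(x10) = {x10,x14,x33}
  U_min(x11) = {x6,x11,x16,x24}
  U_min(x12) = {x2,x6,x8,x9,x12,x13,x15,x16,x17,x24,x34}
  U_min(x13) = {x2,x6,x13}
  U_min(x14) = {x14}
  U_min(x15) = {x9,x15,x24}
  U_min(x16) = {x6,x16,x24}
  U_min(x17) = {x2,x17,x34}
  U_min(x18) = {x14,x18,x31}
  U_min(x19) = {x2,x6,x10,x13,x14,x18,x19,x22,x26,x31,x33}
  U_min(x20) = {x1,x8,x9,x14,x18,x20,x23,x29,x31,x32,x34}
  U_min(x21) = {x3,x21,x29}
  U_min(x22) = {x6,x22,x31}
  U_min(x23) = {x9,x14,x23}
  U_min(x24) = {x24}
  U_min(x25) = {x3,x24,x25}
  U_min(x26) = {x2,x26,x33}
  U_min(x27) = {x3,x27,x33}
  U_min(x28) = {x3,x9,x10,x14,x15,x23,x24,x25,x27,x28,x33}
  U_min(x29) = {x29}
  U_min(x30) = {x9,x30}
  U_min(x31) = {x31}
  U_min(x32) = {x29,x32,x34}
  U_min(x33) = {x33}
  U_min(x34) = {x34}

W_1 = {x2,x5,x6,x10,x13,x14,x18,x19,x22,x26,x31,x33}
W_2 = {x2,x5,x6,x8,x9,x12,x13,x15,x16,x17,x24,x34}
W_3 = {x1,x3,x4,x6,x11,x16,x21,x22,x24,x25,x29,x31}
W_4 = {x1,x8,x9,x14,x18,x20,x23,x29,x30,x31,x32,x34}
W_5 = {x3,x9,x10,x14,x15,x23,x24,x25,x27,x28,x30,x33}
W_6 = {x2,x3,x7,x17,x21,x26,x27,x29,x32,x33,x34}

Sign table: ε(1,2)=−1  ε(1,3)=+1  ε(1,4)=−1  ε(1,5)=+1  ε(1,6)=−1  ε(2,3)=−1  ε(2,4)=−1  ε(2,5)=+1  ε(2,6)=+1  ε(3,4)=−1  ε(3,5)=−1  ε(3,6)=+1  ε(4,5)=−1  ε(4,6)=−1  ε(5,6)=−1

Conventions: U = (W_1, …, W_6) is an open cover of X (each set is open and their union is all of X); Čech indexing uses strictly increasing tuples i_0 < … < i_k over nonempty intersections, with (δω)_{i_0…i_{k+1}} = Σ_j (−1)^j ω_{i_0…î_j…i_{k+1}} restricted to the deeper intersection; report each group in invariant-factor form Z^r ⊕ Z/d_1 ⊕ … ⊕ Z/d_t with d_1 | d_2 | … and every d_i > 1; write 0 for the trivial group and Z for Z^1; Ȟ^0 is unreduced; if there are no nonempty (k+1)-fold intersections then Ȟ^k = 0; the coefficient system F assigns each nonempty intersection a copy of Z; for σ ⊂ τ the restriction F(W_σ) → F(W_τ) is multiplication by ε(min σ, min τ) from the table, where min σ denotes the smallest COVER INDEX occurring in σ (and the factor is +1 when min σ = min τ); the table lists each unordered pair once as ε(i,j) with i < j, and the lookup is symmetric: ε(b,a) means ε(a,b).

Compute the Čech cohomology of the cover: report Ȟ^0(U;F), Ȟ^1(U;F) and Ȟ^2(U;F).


Ȟ^0 ≅ 0, Ȟ^1 ≅ Z/2, Ȟ^2 ≅ Z

nonempty intersections:
  W12={x2,x5,x6,x13} W13={x6,x22,x31} W14={x14,x18,x31} W15={x10,x14,x33} W16={x2,x26,x33} W23={x6,x16,x24} W24={x8,x9,x34} W25={x9,x15,x24} W26={x2,x17,x34} W34={x1,x29,x31} W35={x3,x24,x25} W36={x3,x21,x29} W45={x9,x14,x23,x30} W46={x29,x32,x34} W56={x3,x27,x33}
  W123={x6} W126={x2} W134={x31} W145={x14} W156={x33} W235={x24} W245={x9} W246={x34} W346={x29} W356={x3}
C dims 6,15,10; δ0: rk 6, SNF 1^5·2; δ1: rk 9, SNF 1^9
Ȟ^0: (6−6)−0=0 ⇒ 0
Ȟ^1: (15−9)−6=0 plus torsion [2] ⇒ Z/2
Ȟ^2: (10−0)−9=1 ⇒ Z


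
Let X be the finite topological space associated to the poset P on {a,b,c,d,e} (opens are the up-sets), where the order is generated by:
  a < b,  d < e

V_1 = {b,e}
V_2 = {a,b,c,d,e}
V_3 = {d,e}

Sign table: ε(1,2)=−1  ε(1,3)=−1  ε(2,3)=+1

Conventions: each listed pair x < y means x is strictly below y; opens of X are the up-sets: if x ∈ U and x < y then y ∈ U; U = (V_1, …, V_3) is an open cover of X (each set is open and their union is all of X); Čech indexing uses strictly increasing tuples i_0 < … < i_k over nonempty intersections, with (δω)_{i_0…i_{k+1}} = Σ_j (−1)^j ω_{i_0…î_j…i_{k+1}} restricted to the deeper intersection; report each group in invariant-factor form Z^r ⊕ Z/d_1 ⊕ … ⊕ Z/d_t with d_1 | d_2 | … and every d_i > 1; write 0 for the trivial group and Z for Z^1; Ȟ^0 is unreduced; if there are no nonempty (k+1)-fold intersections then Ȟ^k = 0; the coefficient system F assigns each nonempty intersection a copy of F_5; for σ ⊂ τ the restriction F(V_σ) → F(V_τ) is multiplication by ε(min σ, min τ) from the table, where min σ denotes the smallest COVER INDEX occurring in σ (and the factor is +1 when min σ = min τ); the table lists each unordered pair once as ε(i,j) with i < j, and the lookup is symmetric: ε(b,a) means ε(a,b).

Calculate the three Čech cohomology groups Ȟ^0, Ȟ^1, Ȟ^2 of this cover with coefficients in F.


nerve of the cover:
  V12={b,e} V13={e} V23={d,e}
  V123={e}
C dims 3,3,1; δ0: rk_F5 2; δ1: rk_F5 1
Ȟ^0 = (3 − 2) − 0 = 1, so Ȟ^0 ≅ Z/5
Ȟ^1 = (3 − 1) − 2 = 0, so Ȟ^1 ≅ 0
Ȟ^2 = (1 − 0) − 1 = 0, so Ȟ^2 ≅ 0

Ȟ^0 ≅ Z/5; Ȟ^1 ≅ 0; Ȟ^2 ≅ 0


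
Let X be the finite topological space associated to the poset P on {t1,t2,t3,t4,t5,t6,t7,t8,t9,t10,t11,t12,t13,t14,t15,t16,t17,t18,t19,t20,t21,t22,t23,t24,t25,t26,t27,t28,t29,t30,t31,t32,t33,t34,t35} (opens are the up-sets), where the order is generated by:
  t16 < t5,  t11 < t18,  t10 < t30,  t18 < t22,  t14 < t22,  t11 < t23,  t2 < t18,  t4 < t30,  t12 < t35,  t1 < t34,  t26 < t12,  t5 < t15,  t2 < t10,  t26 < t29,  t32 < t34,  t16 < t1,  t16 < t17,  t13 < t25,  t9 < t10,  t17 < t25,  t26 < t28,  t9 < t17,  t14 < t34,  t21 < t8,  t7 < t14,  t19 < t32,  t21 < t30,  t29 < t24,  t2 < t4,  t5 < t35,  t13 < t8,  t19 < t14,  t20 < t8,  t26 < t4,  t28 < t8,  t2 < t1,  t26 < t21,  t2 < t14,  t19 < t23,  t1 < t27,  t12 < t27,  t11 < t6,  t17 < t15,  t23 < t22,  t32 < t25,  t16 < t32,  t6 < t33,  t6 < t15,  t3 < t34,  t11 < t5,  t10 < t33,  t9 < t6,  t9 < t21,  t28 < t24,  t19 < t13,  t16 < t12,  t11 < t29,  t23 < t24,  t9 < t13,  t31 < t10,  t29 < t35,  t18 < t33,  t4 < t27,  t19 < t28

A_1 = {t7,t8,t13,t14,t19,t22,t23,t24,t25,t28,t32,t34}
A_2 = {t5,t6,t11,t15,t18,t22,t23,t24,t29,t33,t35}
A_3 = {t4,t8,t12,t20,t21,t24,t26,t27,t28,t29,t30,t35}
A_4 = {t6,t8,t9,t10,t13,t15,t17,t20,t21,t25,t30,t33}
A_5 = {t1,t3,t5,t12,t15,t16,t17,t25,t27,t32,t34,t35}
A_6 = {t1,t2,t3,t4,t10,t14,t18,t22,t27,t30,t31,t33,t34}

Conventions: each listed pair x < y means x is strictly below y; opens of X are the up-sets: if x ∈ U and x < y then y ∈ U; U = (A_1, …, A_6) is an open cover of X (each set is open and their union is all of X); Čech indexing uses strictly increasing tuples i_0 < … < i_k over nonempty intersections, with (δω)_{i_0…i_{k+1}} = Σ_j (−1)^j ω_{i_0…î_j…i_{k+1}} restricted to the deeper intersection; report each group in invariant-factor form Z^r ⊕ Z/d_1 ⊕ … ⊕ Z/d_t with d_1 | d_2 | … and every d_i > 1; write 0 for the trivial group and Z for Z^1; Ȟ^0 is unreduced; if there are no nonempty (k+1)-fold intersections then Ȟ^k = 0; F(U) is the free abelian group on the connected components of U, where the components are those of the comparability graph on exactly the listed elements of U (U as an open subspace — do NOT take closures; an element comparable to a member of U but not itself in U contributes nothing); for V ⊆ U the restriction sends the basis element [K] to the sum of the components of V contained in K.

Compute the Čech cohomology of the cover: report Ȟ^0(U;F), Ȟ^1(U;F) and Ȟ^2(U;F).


cover nerve:
  A12={t22,t23,t24} A13={t8,t24,t28} A14={t8,t13,t25} A15={t25,t32,t34} A16={t14,t22,t34} A23={t24,t29,t35} A24={t6,t15,t33} A25={t5,t15,t35} A26={t18,t22,t33} A34={t8,t20,t21,t30} A35={t12,t27,t35} A36={t4,t27,t30} A45={t15,t17,t25} A46={t10,t30,t33} A56={t1,t3,t27,t34}
  A123={t24} A126={t22} A134={t8} A145={t25} A156={t34} A235={t35} A245={t15} A246={t33} A346={t30} A356={t27}
components per intersection:
  A1: {t7,t8,t13,t14,t19,t22,t23,t24,t25,t28,t32,t34}
  A2: {t5,t6,t11,t15,t18,t22,t23,t24,t29,t33,t35}
  A3: {t4,t8,t12,t20,t21,t24,t26,t27,t28,t29,t30,t35}
  A4: {t6,t8,t9,t10,t13,t15,t17,t20,t21,t25,t30,t33}
  A5: {t1,t3,t5,t12,t15,t16,t17,t25,t27,t32,t34,t35}
  A6: {t1,t2,t3,t4,t10,t14,t18,t22,t27,t30,t31,t33,t34}
  A12: {t22,t23,t24}
  A13: {t8,t24,t28}
  A14: {t8,t13,t25}
  A15: {t25,t32,t34}
  A16: {t14,t22,t34}
  A23: {t24,t29,t35}
  A24: {t6,t15,t33}
  A25: {t5,t15,t35}
  A26: {t18,t22,t33}
  A34: {t8,t20,t21,t30}
  A35: {t12,t27,t35}
  A36: {t4,t27,t30}
  A45: {t15,t17,t25}
  A46: {t10,t30,t33}
  A56: {t1,t3,t27,t34}
  A123: {t24}
  A126: {t22}
  A134: {t8}
  A145: {t25}
  A156: {t34}
  A235: {t35}
  A245: {t15}
  A246: {t33}
  A346: {t30}
  A356: {t27}
C dims 6,15,10; δ0: rk 5, SNF 1^5; δ1: rk 10, SNF 1^9·2
Ȟ^0: (6−5)−0=1 ⇒ Z
Ȟ^1: (15−10)−5=0 ⇒ 0
Ȟ^2: (10−0)−10=0 plus torsion [2] ⇒ Z/2

Ȟ^0 = Z,  Ȟ^1 = 0,  Ȟ^2 = Z/2


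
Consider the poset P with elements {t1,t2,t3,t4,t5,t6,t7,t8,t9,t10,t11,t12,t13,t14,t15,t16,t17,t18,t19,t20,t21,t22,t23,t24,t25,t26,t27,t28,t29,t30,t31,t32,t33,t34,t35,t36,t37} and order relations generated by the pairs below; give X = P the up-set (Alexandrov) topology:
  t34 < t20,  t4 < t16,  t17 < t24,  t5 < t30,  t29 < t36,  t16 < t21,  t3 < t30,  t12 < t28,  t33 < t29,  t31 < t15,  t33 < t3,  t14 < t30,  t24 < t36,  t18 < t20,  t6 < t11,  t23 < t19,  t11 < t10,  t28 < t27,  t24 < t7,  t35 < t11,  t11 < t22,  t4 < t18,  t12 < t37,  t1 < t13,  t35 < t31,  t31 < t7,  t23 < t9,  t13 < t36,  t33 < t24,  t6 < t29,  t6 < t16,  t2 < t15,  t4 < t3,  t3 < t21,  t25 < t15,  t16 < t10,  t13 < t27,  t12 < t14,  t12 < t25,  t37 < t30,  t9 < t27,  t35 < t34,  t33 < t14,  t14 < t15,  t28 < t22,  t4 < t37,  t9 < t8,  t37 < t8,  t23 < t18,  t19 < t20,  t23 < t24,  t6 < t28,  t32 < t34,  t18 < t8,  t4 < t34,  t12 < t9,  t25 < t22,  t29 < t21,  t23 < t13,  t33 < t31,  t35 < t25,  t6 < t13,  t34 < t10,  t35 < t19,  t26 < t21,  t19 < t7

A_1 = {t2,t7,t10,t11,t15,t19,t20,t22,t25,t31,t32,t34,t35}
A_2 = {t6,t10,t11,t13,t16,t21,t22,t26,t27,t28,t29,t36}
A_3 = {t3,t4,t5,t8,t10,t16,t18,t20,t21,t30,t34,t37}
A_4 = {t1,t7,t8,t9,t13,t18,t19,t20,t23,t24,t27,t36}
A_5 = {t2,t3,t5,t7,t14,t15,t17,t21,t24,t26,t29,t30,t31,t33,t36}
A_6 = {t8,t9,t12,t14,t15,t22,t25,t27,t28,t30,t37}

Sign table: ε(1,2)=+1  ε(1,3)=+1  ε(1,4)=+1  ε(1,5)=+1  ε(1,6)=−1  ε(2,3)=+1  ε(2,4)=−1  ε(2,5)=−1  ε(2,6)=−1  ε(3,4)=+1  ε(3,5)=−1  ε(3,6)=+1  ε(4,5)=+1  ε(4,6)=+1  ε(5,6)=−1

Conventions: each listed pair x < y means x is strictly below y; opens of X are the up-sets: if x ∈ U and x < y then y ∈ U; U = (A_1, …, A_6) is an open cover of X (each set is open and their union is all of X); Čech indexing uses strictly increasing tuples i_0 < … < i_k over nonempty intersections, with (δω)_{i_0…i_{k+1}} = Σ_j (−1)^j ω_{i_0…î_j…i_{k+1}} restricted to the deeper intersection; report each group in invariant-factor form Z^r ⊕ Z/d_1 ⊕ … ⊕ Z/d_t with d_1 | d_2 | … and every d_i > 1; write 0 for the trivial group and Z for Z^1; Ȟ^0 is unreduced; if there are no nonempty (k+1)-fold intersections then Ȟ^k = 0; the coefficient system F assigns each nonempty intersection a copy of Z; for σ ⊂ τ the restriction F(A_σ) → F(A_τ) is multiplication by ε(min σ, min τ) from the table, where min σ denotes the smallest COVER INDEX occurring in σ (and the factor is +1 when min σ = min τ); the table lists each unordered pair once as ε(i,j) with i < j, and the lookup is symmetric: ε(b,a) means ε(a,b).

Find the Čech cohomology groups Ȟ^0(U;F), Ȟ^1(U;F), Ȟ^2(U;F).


nonempty overlaps:
  A12={t10,t11,t22} A13={t10,t20,t34} A14={t7,t19,t20} A15={t2,t7,t15,t31} A16={t15,t22,t25} A23={t10,t16,t21} A24={t13,t27,t36} A25={t21,t26,t29,t36} A26={t22,t27,t28} A34={t8,t18,t20} A35={t3,t5,t21,t30} A36={t8,t30,t37} A45={t7,t24,t36} A46={t8,t9,t27} A56={t14,t15,t30}
  A123={t10} A126={t22} A134={t20} A145={t7} A156={t15} A235={t21} A245={t36} A246={t27} A346={t8} A356={t30}
C dims 6,15,10; δ0: rk 6, SNF 1^5·2; δ1: rk 9, SNF 1^9
degree 0: 6−6−0 = 0 → Ȟ^0 ≅ 0
degree 1: 15−9−6 = 0 plus torsion [2] → Ȟ^1 ≅ Z/2
degree 2: 10−0−9 = 1 → Ȟ^2 ≅ Z

Ȟ^0(U;F) ≅ 0, Ȟ^1(U;F) ≅ Z/2 and Ȟ^2(U;F) ≅ Z


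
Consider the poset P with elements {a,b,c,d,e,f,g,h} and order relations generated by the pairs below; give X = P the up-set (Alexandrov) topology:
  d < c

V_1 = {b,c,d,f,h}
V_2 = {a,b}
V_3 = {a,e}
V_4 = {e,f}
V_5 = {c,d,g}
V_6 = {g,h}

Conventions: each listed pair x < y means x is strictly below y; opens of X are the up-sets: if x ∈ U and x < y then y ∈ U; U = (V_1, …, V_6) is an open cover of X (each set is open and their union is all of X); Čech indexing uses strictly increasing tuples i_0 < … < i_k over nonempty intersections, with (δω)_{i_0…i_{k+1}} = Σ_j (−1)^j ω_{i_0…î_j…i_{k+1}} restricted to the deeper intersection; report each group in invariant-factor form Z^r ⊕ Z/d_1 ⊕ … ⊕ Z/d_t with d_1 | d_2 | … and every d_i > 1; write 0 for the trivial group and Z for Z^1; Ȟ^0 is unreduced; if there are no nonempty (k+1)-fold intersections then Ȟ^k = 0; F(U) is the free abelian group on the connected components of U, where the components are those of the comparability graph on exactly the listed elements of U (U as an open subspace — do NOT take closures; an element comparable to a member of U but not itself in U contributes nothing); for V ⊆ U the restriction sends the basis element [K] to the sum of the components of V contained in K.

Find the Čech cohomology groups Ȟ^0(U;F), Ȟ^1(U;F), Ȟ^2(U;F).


Ȟ^0 ≅ Z^7; Ȟ^1 ≅ 0; Ȟ^2 ≅ 0

nonempty overlaps:
  V12={b} V14={f} V15={c,d} V16={h} V23={a} V34={e} V56={g}
components per intersection:
  V1: {b} {c,d} {f} {h}
  V2: {a} {b}
  V3: {a} {e}
  V4: {e} {f}
  V5: {c,d} {g}
  V6: {g} {h}
  V12: {b}
  V14: {f}
  V15: {c,d}
  V16: {h}
  V23: {a}
  V34: {e}
  V56: {g}
C dims 14,7; δ0: rk 7, SNF 1^7
degree 0: 14−7−0 = 7 → Ȟ^0 ≅ Z^7
degree 1: 7−0−7 = 0 → Ȟ^1 ≅ 0
degree 2: 0−0−0 = 0 → Ȟ^2 ≅ 0


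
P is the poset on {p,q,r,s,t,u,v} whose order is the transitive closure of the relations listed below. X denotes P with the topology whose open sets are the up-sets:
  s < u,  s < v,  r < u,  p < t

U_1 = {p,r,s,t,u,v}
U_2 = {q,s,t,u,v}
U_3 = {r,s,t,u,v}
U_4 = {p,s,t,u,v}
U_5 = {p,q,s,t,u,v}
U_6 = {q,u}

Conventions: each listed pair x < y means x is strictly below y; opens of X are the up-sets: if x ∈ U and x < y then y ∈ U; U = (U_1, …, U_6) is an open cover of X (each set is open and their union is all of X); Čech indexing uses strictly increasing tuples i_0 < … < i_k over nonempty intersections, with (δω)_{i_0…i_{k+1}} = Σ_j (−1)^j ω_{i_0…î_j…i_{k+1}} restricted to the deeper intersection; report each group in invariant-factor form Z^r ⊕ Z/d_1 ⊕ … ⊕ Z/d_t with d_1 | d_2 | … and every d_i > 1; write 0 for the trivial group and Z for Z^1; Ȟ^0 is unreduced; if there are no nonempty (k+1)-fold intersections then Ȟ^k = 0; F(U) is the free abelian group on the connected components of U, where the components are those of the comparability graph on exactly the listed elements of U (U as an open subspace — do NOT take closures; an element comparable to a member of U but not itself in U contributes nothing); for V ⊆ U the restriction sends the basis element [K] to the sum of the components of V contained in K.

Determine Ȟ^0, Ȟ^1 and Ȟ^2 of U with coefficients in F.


Ȟ^0 ≅ Z^3, Ȟ^1 ≅ 0 and Ȟ^2 ≅ 0

nerve of the cover:
  U12={s,t,u,v} U13={r,s,t,u,v} U14={p,s,t,u,v} U15={p,s,t,u,v} U16={u} U23={s,t,u,v} U24={s,t,u,v} U25={q,s,t,u,v} U26={q,u} U34={s,t,u,v} U35={s,t,u,v} U36={u} U45={p,s,t,u,v} U46={u} U56={q,u}
  U123={s,t,u,v} U124={s,t,u,v} U125={s,t,u,v} U126={u} U134={s,t,u,v} U135={s,t,u,v} U136={u} U145={p,s,t,u,v} U146={u} U156={u} U234={s,t,u,v} U235={s,t,u,v} U236={u} U245={s,t,u,v} U246={u} U256={q,u} U345={s,t,u,v} U346={u} U356={u} U456={u}
  U1234={s,t,u,v} U1235={s,t,u,v} U1236={u} U1245={s,t,u,v} U1246={u} U1256={u} U1345={s,t,u,v} U1346={u} U1356={u} U1456={u} U2345={s,t,u,v} U2346={u} U2356={u} U2456={u} U3456={u}
  U12345={s,t,u,v} U12346={u} U12356={u} U12456={u} U13456={u} U23456={u}
  U123456={u}
components per intersection:
  U1: {p,t} {r,s,u,v}
  U2: {q} {s,u,v} {t}
  U3: {r,s,u,v} {t}
  U4: {p,t} {s,u,v}
  U5: {p,t} {q} {s,u,v}
  U6: {q} {u}
  U12: {s,u,v} {t}
  U13: {r,s,u,v} {t}
  U14: {p,t} {s,u,v}
  U15: {p,t} {s,u,v}
  U16: {u}
  U23: {s,u,v} {t}
  U24: {s,u,v} {t}
  U25: {q} {s,u,v} {t}
  U26: {q} {u}
  U34: {s,u,v} {t}
  U35: {s,u,v} {t}
  U36: {u}
  U45: {p,t} {s,u,v}
  U46: {u}
  U56: {q} {u}
  U123: {s,u,v} {t}
  U124: {s,u,v} {t}
  U125: {s,u,v} {t}
  U126: {u}
  U134: {s,u,v} {t}
  U135: {s,u,v} {t}
  U136: {u}
  U145: {p,t} {s,u,v}
  U146: {u}
  U156: {u}
  U234: {s,u,v} {t}
  U235: {s,u,v} {t}
  U236: {u}
  U245: {s,u,v} {t}
  U246: {u}
  U256: {q} {u}
  U345: {s,u,v} {t}
  U346: {u}
  U356: {u}
  U456: {u}
  U1234: {s,u,v} {t}
  U1235: {s,u,v} {t}
  U1236: {u}
  U1245: {s,u,v} {t}
  U1246: {u}
  U1256: {u}
  U1345: {s,u,v} {t}
  U1346: {u}
  U1356: {u}
  U1456: {u}
  U2345: {s,u,v} {t}
  U2346: {u}
  U2356: {u}
  U2456: {u}
  U3456: {u}
  U12345: {s,u,v} {t}
  U12346: {u}
  U12356: {u}
  U12456: {u}
  U13456: {u}
  U23456: {u}
  U123456: {u}
C dims 14,28,31,20; δ0: rk 11, SNF 1^11; δ1: rk 17, SNF 1^17; δ2: rk 14, SNF 1^14
Ȟ^0 = (14 − 11) − 0 = 3, so Ȟ^0 ≅ Z^3
Ȟ^1 = (28 − 17) − 11 = 0, so Ȟ^1 ≅ 0
Ȟ^2 = (31 − 14) − 17 = 0, so Ȟ^2 ≅ 0


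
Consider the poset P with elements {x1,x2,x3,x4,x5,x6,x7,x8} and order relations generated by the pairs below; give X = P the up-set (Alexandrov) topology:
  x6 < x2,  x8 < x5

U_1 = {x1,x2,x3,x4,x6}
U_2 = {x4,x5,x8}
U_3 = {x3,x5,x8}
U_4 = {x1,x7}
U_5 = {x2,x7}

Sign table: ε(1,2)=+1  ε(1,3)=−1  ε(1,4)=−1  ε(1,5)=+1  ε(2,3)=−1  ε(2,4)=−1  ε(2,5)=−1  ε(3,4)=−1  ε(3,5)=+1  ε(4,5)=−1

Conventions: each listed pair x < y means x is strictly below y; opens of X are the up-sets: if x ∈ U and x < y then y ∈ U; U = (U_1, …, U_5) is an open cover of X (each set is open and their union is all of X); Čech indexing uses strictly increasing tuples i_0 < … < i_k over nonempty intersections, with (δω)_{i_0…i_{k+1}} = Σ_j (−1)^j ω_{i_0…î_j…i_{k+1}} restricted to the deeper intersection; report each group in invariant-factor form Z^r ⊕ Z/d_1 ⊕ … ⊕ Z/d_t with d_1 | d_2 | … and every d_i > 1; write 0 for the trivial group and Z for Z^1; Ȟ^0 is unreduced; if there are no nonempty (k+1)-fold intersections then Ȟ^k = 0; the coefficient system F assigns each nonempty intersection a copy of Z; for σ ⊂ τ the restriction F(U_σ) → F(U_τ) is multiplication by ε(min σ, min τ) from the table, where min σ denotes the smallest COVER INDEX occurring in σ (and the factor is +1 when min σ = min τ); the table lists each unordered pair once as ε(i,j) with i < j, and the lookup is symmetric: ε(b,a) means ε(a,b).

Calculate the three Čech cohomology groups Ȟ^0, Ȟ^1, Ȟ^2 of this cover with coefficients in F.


Ȟ^0 = Z, Ȟ^1 = Z^2, Ȟ^2 = 0

nerve simplices:
  U12={x4} U13={x3} U14={x1} U15={x2} U23={x5,x8} U45={x7}
C dims 5,6; δ0: rk 4, SNF 1^4
degree 0: 5−4−0 = 1 → Ȟ^0 ≅ Z
degree 1: 6−0−4 = 2 → Ȟ^1 ≅ Z^2
degree 2: 0−0−0 = 0 → Ȟ^2 ≅ 0
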